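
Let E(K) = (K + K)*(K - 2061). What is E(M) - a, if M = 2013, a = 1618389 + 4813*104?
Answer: -2312189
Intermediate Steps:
a = 2118941 (a = 1618389 + 500552 = 2118941)
E(K) = 2*K*(-2061 + K) (E(K) = (2*K)*(-2061 + K) = 2*K*(-2061 + K))
E(M) - a = 2*2013*(-2061 + 2013) - 1*2118941 = 2*2013*(-48) - 2118941 = -193248 - 2118941 = -2312189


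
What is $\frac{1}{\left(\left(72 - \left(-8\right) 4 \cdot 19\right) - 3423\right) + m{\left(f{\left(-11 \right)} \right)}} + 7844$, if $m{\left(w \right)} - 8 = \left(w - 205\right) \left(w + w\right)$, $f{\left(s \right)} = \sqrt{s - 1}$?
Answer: $\frac{75532077405}{9629281} + \frac{820 i \sqrt{3}}{9629281} \approx 7844.0 + 0.0001475 i$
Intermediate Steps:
$f{\left(s \right)} = \sqrt{-1 + s}$
$m{\left(w \right)} = 8 + 2 w \left(-205 + w\right)$ ($m{\left(w \right)} = 8 + \left(w - 205\right) \left(w + w\right) = 8 + \left(-205 + w\right) 2 w = 8 + 2 w \left(-205 + w\right)$)
$\frac{1}{\left(\left(72 - \left(-8\right) 4 \cdot 19\right) - 3423\right) + m{\left(f{\left(-11 \right)} \right)}} + 7844 = \frac{1}{\left(\left(72 - \left(-8\right) 4 \cdot 19\right) - 3423\right) + \left(8 - 410 \sqrt{-1 - 11} + 2 \left(\sqrt{-1 - 11}\right)^{2}\right)} + 7844 = \frac{1}{\left(\left(72 - \left(-32\right) 19\right) - 3423\right) + \left(8 - 410 \sqrt{-12} + 2 \left(\sqrt{-12}\right)^{2}\right)} + 7844 = \frac{1}{\left(\left(72 - -608\right) - 3423\right) + \left(8 - 410 \cdot 2 i \sqrt{3} + 2 \left(2 i \sqrt{3}\right)^{2}\right)} + 7844 = \frac{1}{\left(\left(72 + 608\right) - 3423\right) + \left(8 - 820 i \sqrt{3} + 2 \left(-12\right)\right)} + 7844 = \frac{1}{\left(680 - 3423\right) - \left(16 + 820 i \sqrt{3}\right)} + 7844 = \frac{1}{-2743 - \left(16 + 820 i \sqrt{3}\right)} + 7844 = \frac{1}{-2759 - 820 i \sqrt{3}} + 7844 = 7844 + \frac{1}{-2759 - 820 i \sqrt{3}}$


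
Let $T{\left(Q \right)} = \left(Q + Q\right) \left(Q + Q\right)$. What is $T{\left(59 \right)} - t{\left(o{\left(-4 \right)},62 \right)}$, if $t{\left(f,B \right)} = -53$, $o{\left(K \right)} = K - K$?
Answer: $13977$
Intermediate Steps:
$o{\left(K \right)} = 0$
$T{\left(Q \right)} = 4 Q^{2}$ ($T{\left(Q \right)} = 2 Q 2 Q = 4 Q^{2}$)
$T{\left(59 \right)} - t{\left(o{\left(-4 \right)},62 \right)} = 4 \cdot 59^{2} - -53 = 4 \cdot 3481 + 53 = 13924 + 53 = 13977$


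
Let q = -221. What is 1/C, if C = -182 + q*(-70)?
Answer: 1/15288 ≈ 6.5411e-5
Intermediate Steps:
C = 15288 (C = -182 - 221*(-70) = -182 + 15470 = 15288)
1/C = 1/15288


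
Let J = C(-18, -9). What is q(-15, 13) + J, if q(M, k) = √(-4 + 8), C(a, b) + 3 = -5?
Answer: -6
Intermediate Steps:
C(a, b) = -8 (C(a, b) = -3 - 5 = -8)
q(M, k) = 2 (q(M, k) = √4 = 2)
J = -8
q(-15, 13) + J = 2 - 8 = -6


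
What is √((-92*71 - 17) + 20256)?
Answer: 3*√1523 ≈ 117.08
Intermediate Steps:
√((-92*71 - 17) + 20256) = √((-6532 - 17) + 20256) = √(-6549 + 20256) = √13707 = 3*√1523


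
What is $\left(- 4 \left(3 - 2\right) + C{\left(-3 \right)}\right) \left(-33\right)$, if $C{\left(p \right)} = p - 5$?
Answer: $396$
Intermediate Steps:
$C{\left(p \right)} = -5 + p$ ($C{\left(p \right)} = p - 5 = -5 + p$)
$\left(- 4 \left(3 - 2\right) + C{\left(-3 \right)}\right) \left(-33\right) = \left(- 4 \left(3 - 2\right) - 8\right) \left(-33\right) = \left(\left(-4\right) 1 - 8\right) \left(-33\right) = \left(-4 - 8\right) \left(-33\right) = \left(-12\right) \left(-33\right) = 396$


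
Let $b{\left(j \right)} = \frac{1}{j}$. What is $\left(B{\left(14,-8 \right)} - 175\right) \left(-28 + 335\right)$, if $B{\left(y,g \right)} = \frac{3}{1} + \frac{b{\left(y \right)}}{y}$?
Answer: $- \frac{10349277}{196} \approx -52802.0$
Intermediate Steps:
$B{\left(y,g \right)} = 3 + \frac{1}{y^{2}}$ ($B{\left(y,g \right)} = \frac{3}{1} + \frac{1}{y y} = 3 \cdot 1 + \frac{1}{y^{2}} = 3 + \frac{1}{y^{2}}$)
$\left(B{\left(14,-8 \right)} - 175\right) \left(-28 + 335\right) = \left(\left(3 + \frac{1}{196}\right) - 175\right) \left(-28 + 335\right) = \left(\left(3 + \frac{1}{196}\right) - 175\right) 307 = \left(\frac{589}{196} - 175\right) 307 = \left(- \frac{33711}{196}\right) 307 = - \frac{10349277}{196}$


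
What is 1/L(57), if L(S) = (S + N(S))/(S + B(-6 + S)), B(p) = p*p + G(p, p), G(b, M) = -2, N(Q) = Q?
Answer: 1328/57 ≈ 23.298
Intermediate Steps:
B(p) = -2 + p**2 (B(p) = p*p - 2 = p**2 - 2 = -2 + p**2)
L(S) = 2*S/(-2 + S + (-6 + S)**2) (L(S) = (S + S)/(S + (-2 + (-6 + S)**2)) = (2*S)/(-2 + S + (-6 + S)**2) = 2*S/(-2 + S + (-6 + S)**2))
1/L(57) = 1/(2*57/(-2 + 57 + (-6 + 57)**2)) = 1/(2*57/(-2 + 57 + 51**2)) = 1/(2*57/(-2 + 57 + 2601)) = 1/(2*57/2656) = 1/(2*57*(1/2656)) = 1/(57/1328) = 1328/57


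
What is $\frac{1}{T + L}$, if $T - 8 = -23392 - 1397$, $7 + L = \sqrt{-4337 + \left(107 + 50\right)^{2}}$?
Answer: $- \frac{6197}{153606158} - \frac{\sqrt{5078}}{307212316} \approx -4.0575 \cdot 10^{-5}$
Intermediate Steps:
$L = -7 + 2 \sqrt{5078}$ ($L = -7 + \sqrt{-4337 + \left(107 + 50\right)^{2}} = -7 + \sqrt{-4337 + 157^{2}} = -7 + \sqrt{-4337 + 24649} = -7 + \sqrt{20312} = -7 + 2 \sqrt{5078} \approx 135.52$)
$T = -24781$ ($T = 8 - 24789 = -24781$)
$\frac{1}{T + L} = \frac{1}{-24781 - \left(7 - 2 \sqrt{5078}\right)} = \frac{1}{-24788 + 2 \sqrt{5078}}$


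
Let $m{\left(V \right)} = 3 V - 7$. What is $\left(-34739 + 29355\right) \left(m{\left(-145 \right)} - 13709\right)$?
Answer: $76188984$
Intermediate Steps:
$m{\left(V \right)} = -7 + 3 V$
$\left(-34739 + 29355\right) \left(m{\left(-145 \right)} - 13709\right) = \left(-34739 + 29355\right) \left(\left(-7 + 3 \left(-145\right)\right) - 13709\right) = - 5384 \left(\left(-7 - 435\right) - 13709\right) = - 5384 \left(-442 - 13709\right) = \left(-5384\right) \left(-14151\right) = 76188984$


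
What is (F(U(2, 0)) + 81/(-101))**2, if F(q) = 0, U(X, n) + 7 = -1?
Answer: 6561/10201 ≈ 0.64317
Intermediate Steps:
U(X, n) = -8 (U(X, n) = -7 - 1 = -8)
(F(U(2, 0)) + 81/(-101))**2 = (0 + 81/(-101))**2 = (0 + 81*(-1/101))**2 = (0 - 81/101)**2 = (-81/101)**2 = 6561/10201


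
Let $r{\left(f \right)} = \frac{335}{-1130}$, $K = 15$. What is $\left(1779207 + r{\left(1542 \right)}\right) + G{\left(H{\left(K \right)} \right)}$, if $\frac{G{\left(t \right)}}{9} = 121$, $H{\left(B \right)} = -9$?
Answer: $\frac{402346829}{226} \approx 1.7803 \cdot 10^{6}$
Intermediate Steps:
$G{\left(t \right)} = 1089$ ($G{\left(t \right)} = 9 \cdot 121 = 1089$)
$r{\left(f \right)} = - \frac{67}{226}$ ($r{\left(f \right)} = 335 \left(- \frac{1}{1130}\right) = - \frac{67}{226}$)
$\left(1779207 + r{\left(1542 \right)}\right) + G{\left(H{\left(K \right)} \right)} = \left(1779207 - \frac{67}{226}\right) + 1089 = \frac{402100715}{226} + 1089 = \frac{402346829}{226}$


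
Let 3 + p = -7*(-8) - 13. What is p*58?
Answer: 2320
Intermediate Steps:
p = 40 (p = -3 + (-7*(-8) - 13) = -3 + (56 - 13) = -3 + 43 = 40)
p*58 = 40*58 = 2320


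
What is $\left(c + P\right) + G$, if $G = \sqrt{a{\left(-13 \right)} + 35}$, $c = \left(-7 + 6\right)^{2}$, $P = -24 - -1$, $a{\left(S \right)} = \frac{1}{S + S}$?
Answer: $-22 + \frac{3 \sqrt{2626}}{26} \approx -16.087$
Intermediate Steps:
$a{\left(S \right)} = \frac{1}{2 S}$
$P = -23$ ($P = -24 + \left(-45 + 46\right) = -24 + 1 = -23$)
$c = 1$ ($c = \left(-1\right)^{2} = 1$)
$G = \frac{3 \sqrt{2626}}{26}$ ($G = \sqrt{\frac{1}{2 \left(-13\right)} + 35} = \sqrt{\frac{1}{2} \left(- \frac{1}{13}\right) + 35} = \sqrt{- \frac{1}{26} + 35} = \sqrt{\frac{909}{26}} = \frac{3 \sqrt{2626}}{26} \approx 5.9128$)
$\left(c + P\right) + G = \left(1 - 23\right) + \frac{3 \sqrt{2626}}{26} = -22 + \frac{3 \sqrt{2626}}{26}$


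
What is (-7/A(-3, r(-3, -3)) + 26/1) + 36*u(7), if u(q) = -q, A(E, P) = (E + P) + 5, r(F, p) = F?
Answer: -219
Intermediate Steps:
A(E, P) = 5 + E + P
(-7/A(-3, r(-3, -3)) + 26/1) + 36*u(7) = (-7/(5 - 3 - 3) + 26/1) + 36*(-1*7) = (-7/(-1) + 26*1) + 36*(-7) = (-7*(-1) + 26) - 252 = (7 + 26) - 252 = 33 - 252 = -219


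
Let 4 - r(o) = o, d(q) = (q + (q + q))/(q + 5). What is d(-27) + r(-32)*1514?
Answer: 1199169/22 ≈ 54508.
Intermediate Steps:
d(q) = 3*q/(5 + q) (d(q) = (q + 2*q)/(5 + q) = (3*q)/(5 + q) = 3*q/(5 + q))
r(o) = 4 - o
d(-27) + r(-32)*1514 = 3*(-27)/(5 - 27) + (4 - 1*(-32))*1514 = 3*(-27)/(-22) + (4 + 32)*1514 = 3*(-27)*(-1/22) + 36*1514 = 81/22 + 54504 = 1199169/22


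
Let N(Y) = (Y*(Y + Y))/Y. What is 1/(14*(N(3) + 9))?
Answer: 1/210 ≈ 0.0047619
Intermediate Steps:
N(Y) = 2*Y (N(Y) = (Y*(2*Y))/Y = (2*Y²)/Y = 2*Y)
1/(14*(N(3) + 9)) = 1/(14*(2*3 + 9)) = 1/(14*(6 + 9)) = 1/(14*15) = 1/210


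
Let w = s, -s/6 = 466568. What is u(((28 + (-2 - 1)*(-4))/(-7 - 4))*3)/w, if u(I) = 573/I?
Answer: 2101/111976320 ≈ 1.8763e-5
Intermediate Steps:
s = -2799408 (s = -6*466568 = -2799408)
w = -2799408
u(((28 + (-2 - 1)*(-4))/(-7 - 4))*3)/w = (573/((((28 + (-2 - 1)*(-4))/(-7 - 4))*3)))/(-2799408) = (573/((((28 - 3*(-4))/(-11))*3)))*(-1/2799408) = (573/((((28 + 12)*(-1/11))*3)))*(-1/2799408) = (573/(((40*(-1/11))*3)))*(-1/2799408) = (573/((-40/11*3)))*(-1/2799408) = (573/(-120/11))*(-1/2799408) = (573*(-11/120))*(-1/2799408) = -2101/40*(-1/2799408) = 2101/111976320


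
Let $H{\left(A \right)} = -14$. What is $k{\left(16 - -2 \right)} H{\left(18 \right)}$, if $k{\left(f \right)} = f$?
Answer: $-252$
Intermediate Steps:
$k{\left(16 - -2 \right)} H{\left(18 \right)} = \left(16 - -2\right) \left(-14\right) = \left(16 + 2\right) \left(-14\right) = 18 \left(-14\right) = -252$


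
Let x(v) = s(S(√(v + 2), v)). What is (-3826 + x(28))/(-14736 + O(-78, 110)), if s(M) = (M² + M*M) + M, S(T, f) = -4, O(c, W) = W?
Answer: 1899/7313 ≈ 0.25967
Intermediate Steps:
s(M) = M + 2*M² (s(M) = (M² + M²) + M = 2*M² + M = M + 2*M²)
x(v) = 28 (x(v) = -4*(1 + 2*(-4)) = -4*(1 - 8) = -4*(-7) = 28)
(-3826 + x(28))/(-14736 + O(-78, 110)) = (-3826 + 28)/(-14736 + 110) = -3798/(-14626) = -3798*(-1/14626) = 1899/7313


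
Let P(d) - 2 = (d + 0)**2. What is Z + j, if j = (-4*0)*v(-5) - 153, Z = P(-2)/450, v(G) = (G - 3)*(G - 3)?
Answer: -11474/75 ≈ -152.99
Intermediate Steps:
P(d) = 2 + d**2 (P(d) = 2 + (d + 0)**2 = 2 + d**2)
v(G) = (-3 + G)**2 (v(G) = (-3 + G)*(-3 + G) = (-3 + G)**2)
Z = 1/75 (Z = (2 + (-2)**2)/450 = (2 + 4)*(1/450) = 6*(1/450) = 1/75 ≈ 0.013333)
j = -153 (j = (-4*0)*(-3 - 5)**2 - 153 = 0*(-8)**2 - 153 = 0*64 - 153 = 0 - 153 = -153)
Z + j = 1/75 - 153 = -11474/75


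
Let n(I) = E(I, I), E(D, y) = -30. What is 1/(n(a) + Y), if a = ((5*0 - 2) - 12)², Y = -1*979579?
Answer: -1/979609 ≈ -1.0208e-6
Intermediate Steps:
Y = -979579
a = 196 (a = ((0 - 2) - 12)² = (-2 - 12)² = (-14)² = 196)
n(I) = -30
1/(n(a) + Y) = 1/(-30 - 979579) = 1/(-979609) = -1/979609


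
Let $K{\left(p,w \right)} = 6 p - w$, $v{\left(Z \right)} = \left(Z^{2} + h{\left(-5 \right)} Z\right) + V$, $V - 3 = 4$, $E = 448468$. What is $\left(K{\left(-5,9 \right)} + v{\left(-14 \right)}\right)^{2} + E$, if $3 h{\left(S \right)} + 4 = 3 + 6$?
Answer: $\frac{4214296}{9} \approx 4.6826 \cdot 10^{5}$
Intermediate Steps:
$V = 7$ ($V = 3 + 4 = 7$)
$h{\left(S \right)} = \frac{5}{3}$ ($h{\left(S \right)} = - \frac{4}{3} + \frac{3 + 6}{3} = - \frac{4}{3} + \frac{1}{3} \cdot 9 = - \frac{4}{3} + 3 = \frac{5}{3}$)
$v{\left(Z \right)} = 7 + Z^{2} + \frac{5 Z}{3}$ ($v{\left(Z \right)} = \left(Z^{2} + \frac{5 Z}{3}\right) + 7 = 7 + Z^{2} + \frac{5 Z}{3}$)
$K{\left(p,w \right)} = - w + 6 p$
$\left(K{\left(-5,9 \right)} + v{\left(-14 \right)}\right)^{2} + E = \left(\left(\left(-1\right) 9 + 6 \left(-5\right)\right) + \left(7 + \left(-14\right)^{2} + \frac{5}{3} \left(-14\right)\right)\right)^{2} + 448468 = \left(\left(-9 - 30\right) + \left(7 + 196 - \frac{70}{3}\right)\right)^{2} + 448468 = \left(-39 + \frac{539}{3}\right)^{2} + 448468 = \left(\frac{422}{3}\right)^{2} + 448468 = \frac{178084}{9} + 448468 = \frac{4214296}{9}$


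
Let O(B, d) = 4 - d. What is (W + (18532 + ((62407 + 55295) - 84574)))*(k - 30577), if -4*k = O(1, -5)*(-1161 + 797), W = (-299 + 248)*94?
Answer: -1394638428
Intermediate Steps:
W = -4794 (W = -51*94 = -4794)
k = 819 (k = -(4 - 1*(-5))*(-1161 + 797)/4 = -(4 + 5)*(-364)/4 = -9*(-364)/4 = -¼*(-3276) = 819)
(W + (18532 + ((62407 + 55295) - 84574)))*(k - 30577) = (-4794 + (18532 + ((62407 + 55295) - 84574)))*(819 - 30577) = (-4794 + (18532 + (117702 - 84574)))*(-29758) = (-4794 + (18532 + 33128))*(-29758) = (-4794 + 51660)*(-29758) = 46866*(-29758) = -1394638428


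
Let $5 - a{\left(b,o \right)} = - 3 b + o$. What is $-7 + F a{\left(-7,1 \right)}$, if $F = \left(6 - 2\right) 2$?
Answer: $-143$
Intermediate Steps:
$a{\left(b,o \right)} = 5 - o + 3 b$ ($a{\left(b,o \right)} = 5 - \left(- 3 b + o\right) = 5 - \left(o - 3 b\right) = 5 + \left(- o + 3 b\right) = 5 - o + 3 b$)
$F = 8$ ($F = 4 \cdot 2 = 8$)
$-7 + F a{\left(-7,1 \right)} = -7 + 8 \left(5 - 1 + 3 \left(-7\right)\right) = -7 + 8 \left(5 - 1 - 21\right) = -7 + 8 \left(-17\right) = -7 - 136 = -143$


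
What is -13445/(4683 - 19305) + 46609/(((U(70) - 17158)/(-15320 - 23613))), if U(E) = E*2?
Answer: 52231736818/489837 ≈ 1.0663e+5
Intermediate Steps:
U(E) = 2*E
-13445/(4683 - 19305) + 46609/(((U(70) - 17158)/(-15320 - 23613))) = -13445/(4683 - 19305) + 46609/(((2*70 - 17158)/(-15320 - 23613))) = -13445/(-14622) + 46609/(((140 - 17158)/(-38933))) = -13445*(-1/14622) + 46609/((-17018*(-1/38933))) = 13445/14622 + 46609/(17018/38933) = 13445/14622 + 46609*(38933/17018) = 13445/14622 + 14288411/134 = 52231736818/489837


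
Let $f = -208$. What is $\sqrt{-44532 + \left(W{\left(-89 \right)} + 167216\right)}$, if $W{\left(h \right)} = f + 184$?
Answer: $2 \sqrt{30665} \approx 350.23$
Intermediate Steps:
$W{\left(h \right)} = -24$ ($W{\left(h \right)} = -208 + 184 = -24$)
$\sqrt{-44532 + \left(W{\left(-89 \right)} + 167216\right)} = \sqrt{-44532 + \left(-24 + 167216\right)} = \sqrt{-44532 + 167192} = \sqrt{122660} = 2 \sqrt{30665}$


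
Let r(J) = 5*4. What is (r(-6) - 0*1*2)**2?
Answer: 400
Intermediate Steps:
r(J) = 20
(r(-6) - 0*1*2)**2 = (20 - 0*1*2)**2 = (20 - 0*2)**2 = (20 - 1*0)**2 = (20 + 0)**2 = 20**2 = 400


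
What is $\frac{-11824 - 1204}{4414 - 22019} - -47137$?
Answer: $\frac{829859913}{17605} \approx 47138.0$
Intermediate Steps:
$\frac{-11824 - 1204}{4414 - 22019} - -47137 = - \frac{13028}{-17605} + 47137 = \left(-13028\right) \left(- \frac{1}{17605}\right) + 47137 = \frac{13028}{17605} + 47137 = \frac{829859913}{17605}$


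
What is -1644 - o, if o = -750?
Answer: -894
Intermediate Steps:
-1644 - o = -1644 - 1*(-750) = -1644 + 750 = -894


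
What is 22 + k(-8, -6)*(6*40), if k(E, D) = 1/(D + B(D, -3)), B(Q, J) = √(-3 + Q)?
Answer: -10 - 16*I ≈ -10.0 - 16.0*I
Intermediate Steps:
k(E, D) = 1/(D + √(-3 + D))
22 + k(-8, -6)*(6*40) = 22 + (6*40)/(-6 + √(-3 - 6)) = 22 + 240/(-6 + √(-9)) = 22 + 240/(-6 + 3*I) = 22 + ((-6 - 3*I)/45)*240 = 22 + 16*(-6 - 3*I)/3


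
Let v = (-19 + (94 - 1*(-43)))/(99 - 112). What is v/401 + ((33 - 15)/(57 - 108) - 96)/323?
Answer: -9186832/28624583 ≈ -0.32094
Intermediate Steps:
v = -118/13 (v = (-19 + (94 + 43))/(-13) = (-19 + 137)*(-1/13) = 118*(-1/13) = -118/13 ≈ -9.0769)
v/401 + ((33 - 15)/(57 - 108) - 96)/323 = -118/13/401 + ((33 - 15)/(57 - 108) - 96)/323 = -118/13*1/401 + (18/(-51) - 96)*(1/323) = -118/5213 + (18*(-1/51) - 96)*(1/323) = -118/5213 + (-6/17 - 96)*(1/323) = -118/5213 - 1638/17*1/323 = -118/5213 - 1638/5491 = -9186832/28624583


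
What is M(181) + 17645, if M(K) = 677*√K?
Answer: 17645 + 677*√181 ≈ 26753.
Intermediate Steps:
M(181) + 17645 = 677*√181 + 17645 = 17645 + 677*√181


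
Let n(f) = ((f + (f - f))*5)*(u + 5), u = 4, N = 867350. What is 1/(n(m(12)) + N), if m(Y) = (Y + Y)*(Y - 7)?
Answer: 1/872750 ≈ 1.1458e-6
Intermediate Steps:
m(Y) = 2*Y*(-7 + Y) (m(Y) = (2*Y)*(-7 + Y) = 2*Y*(-7 + Y))
n(f) = 45*f (n(f) = ((f + (f - f))*5)*(4 + 5) = ((f + 0)*5)*9 = (f*5)*9 = (5*f)*9 = 45*f)
1/(n(m(12)) + N) = 1/(45*(2*12*(-7 + 12)) + 867350) = 1/(45*(2*12*5) + 867350) = 1/(45*120 + 867350) = 1/(5400 + 867350) = 1/872750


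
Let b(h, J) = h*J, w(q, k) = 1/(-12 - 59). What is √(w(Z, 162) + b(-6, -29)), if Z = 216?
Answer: √877063/71 ≈ 13.190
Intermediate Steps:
w(q, k) = -1/71 (w(q, k) = 1/(-71) = -1/71)
b(h, J) = J*h
√(w(Z, 162) + b(-6, -29)) = √(-1/71 - 29*(-6)) = √(-1/71 + 174) = √(12353/71) = √877063/71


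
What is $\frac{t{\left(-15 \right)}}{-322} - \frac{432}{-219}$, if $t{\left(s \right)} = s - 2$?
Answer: $\frac{47609}{23506} \approx 2.0254$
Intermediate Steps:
$t{\left(s \right)} = -2 + s$ ($t{\left(s \right)} = s - 2 = -2 + s$)
$\frac{t{\left(-15 \right)}}{-322} - \frac{432}{-219} = \frac{-2 - 15}{-322} - \frac{432}{-219} = \left(-17\right) \left(- \frac{1}{322}\right) - - \frac{144}{73} = \frac{17}{322} + \frac{144}{73} = \frac{47609}{23506}$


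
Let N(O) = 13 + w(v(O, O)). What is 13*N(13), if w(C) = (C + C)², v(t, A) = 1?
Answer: 221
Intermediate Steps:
w(C) = 4*C² (w(C) = (2*C)² = 4*C²)
N(O) = 17 (N(O) = 13 + 4*1² = 13 + 4*1 = 13 + 4 = 17)
13*N(13) = 13*17 = 221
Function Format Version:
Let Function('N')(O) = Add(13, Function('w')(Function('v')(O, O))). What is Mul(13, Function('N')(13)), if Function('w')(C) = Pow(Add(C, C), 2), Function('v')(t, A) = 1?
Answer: 221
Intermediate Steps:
Function('w')(C) = Mul(4, Pow(C, 2)) (Function('w')(C) = Pow(Mul(2, C), 2) = Mul(4, Pow(C, 2)))
Function('N')(O) = 17 (Function('N')(O) = Add(13, Mul(4, Pow(1, 2))) = Add(13, Mul(4, 1)) = Add(13, 4) = 17)
Mul(13, Function('N')(13)) = Mul(13, 17) = 221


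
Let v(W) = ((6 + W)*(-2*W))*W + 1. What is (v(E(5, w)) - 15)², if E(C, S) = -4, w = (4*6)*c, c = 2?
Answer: 6084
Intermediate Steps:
w = 48 (w = (4*6)*2 = 24*2 = 48)
v(W) = 1 - 2*W²*(6 + W) (v(W) = (-2*W*(6 + W))*W + 1 = -2*W²*(6 + W) + 1 = 1 - 2*W²*(6 + W))
(v(E(5, w)) - 15)² = ((1 - 12*(-4)² - 2*(-4)³) - 15)² = ((1 - 12*16 - 2*(-64)) - 15)² = ((1 - 192 + 128) - 15)² = (-63 - 15)² = (-78)² = 6084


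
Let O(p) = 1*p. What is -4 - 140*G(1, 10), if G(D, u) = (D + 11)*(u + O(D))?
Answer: -18484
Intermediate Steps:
O(p) = p
G(D, u) = (11 + D)*(D + u) (G(D, u) = (D + 11)*(u + D) = (11 + D)*(D + u))
-4 - 140*G(1, 10) = -4 - 140*(1**2 + 11*1 + 11*10 + 1*10) = -4 - 140*(1 + 11 + 110 + 10) = -4 - 140*132 = -4 - 18480 = -18484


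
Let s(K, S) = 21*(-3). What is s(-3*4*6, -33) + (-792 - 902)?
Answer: -1757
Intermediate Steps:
s(K, S) = -63
s(-3*4*6, -33) + (-792 - 902) = -63 + (-792 - 902) = -63 - 1694 = -1757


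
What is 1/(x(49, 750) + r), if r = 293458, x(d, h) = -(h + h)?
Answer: 1/291958 ≈ 3.4251e-6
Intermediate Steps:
x(d, h) = -2*h
1/(x(49, 750) + r) = 1/(-2*750 + 293458) = 1/(-1500 + 293458) = 1/291958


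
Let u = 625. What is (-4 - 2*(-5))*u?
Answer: 3750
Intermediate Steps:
(-4 - 2*(-5))*u = (-4 - 2*(-5))*625 = (-4 + 10)*625 = 6*625 = 3750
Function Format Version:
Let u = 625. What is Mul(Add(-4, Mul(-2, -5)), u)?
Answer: 3750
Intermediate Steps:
Mul(Add(-4, Mul(-2, -5)), u) = Mul(Add(-4, Mul(-2, -5)), 625) = Mul(Add(-4, 10), 625) = Mul(6, 625) = 3750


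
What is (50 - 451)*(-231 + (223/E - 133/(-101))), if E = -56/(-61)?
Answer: -30000815/5656 ≈ -5304.2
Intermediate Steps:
E = 56/61 (E = -56*(-1/61) = 56/61 ≈ 0.91803)
(50 - 451)*(-231 + (223/E - 133/(-101))) = (50 - 451)*(-231 + (223/(56/61) - 133/(-101))) = -401*(-231 + (223*(61/56) - 133*(-1/101))) = -401*(-231 + (13603/56 + 133/101)) = -401*(-231 + 1381351/5656) = -401*74815/5656 = -30000815/5656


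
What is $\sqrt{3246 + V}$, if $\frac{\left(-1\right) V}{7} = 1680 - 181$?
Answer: $i \sqrt{7247} \approx 85.129 i$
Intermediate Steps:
$V = -10493$ ($V = - 7 \left(1680 - 181\right) = \left(-7\right) 1499 = -10493$)
$\sqrt{3246 + V} = \sqrt{3246 - 10493} = \sqrt{-7247} = i \sqrt{7247}$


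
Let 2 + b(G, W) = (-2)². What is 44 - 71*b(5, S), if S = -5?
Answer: -98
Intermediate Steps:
b(G, W) = 2 (b(G, W) = -2 + (-2)² = -2 + 4 = 2)
44 - 71*b(5, S) = 44 - 71*2 = 44 - 142 = -98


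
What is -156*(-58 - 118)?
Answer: 27456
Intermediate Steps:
-156*(-58 - 118) = -156*(-176) = 27456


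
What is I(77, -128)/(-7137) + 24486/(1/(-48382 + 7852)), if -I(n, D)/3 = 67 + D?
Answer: -38704285621/39 ≈ -9.9242e+8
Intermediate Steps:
I(n, D) = -201 - 3*D (I(n, D) = -3*(67 + D) = -201 - 3*D)
I(77, -128)/(-7137) + 24486/(1/(-48382 + 7852)) = (-201 - 3*(-128))/(-7137) + 24486/(1/(-48382 + 7852)) = (-201 + 384)*(-1/7137) + 24486/(1/(-40530)) = 183*(-1/7137) + 24486/(-1/40530) = -1/39 + 24486*(-40530) = -1/39 - 992417580 = -38704285621/39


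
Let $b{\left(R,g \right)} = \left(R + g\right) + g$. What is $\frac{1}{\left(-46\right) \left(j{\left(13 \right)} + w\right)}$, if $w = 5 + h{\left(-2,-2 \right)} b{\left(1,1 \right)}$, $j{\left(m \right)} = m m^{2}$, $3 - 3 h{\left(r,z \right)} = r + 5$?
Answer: $- \frac{1}{101292} \approx -9.8724 \cdot 10^{-6}$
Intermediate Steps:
$h{\left(r,z \right)} = - \frac{2}{3} - \frac{r}{3}$ ($h{\left(r,z \right)} = 1 - \frac{r + 5}{3} = 1 - \frac{5 + r}{3} = 1 - \left(\frac{5}{3} + \frac{r}{3}\right) = - \frac{2}{3} - \frac{r}{3}$)
$b{\left(R,g \right)} = R + 2 g$
$j{\left(m \right)} = m^{3}$
$w = 5$ ($w = 5 + \left(- \frac{2}{3} - - \frac{2}{3}\right) \left(1 + 2 \cdot 1\right) = 5 + \left(- \frac{2}{3} + \frac{2}{3}\right) \left(1 + 2\right) = 5 + 0 \cdot 3 = 5 + 0 = 5$)
$\frac{1}{\left(-46\right) \left(j{\left(13 \right)} + w\right)} = \frac{1}{\left(-46\right) \left(13^{3} + 5\right)} = \frac{1}{\left(-46\right) \left(2197 + 5\right)} = \frac{1}{\left(-46\right) 2202} = \frac{1}{-101292} = - \frac{1}{101292}$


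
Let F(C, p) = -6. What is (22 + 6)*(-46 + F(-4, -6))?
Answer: -1456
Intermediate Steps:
(22 + 6)*(-46 + F(-4, -6)) = (22 + 6)*(-46 - 6) = 28*(-52) = -1456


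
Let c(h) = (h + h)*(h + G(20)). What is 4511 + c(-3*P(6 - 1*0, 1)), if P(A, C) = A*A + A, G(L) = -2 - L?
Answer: 41807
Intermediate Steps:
P(A, C) = A + A**2 (P(A, C) = A**2 + A = A + A**2)
c(h) = 2*h*(-22 + h) (c(h) = (h + h)*(h + (-2 - 1*20)) = (2*h)*(h + (-2 - 20)) = (2*h)*(h - 22) = (2*h)*(-22 + h) = 2*h*(-22 + h))
4511 + c(-3*P(6 - 1*0, 1)) = 4511 + 2*(-3*(6 - 1*0)*(1 + (6 - 1*0)))*(-22 - 3*(6 - 1*0)*(1 + (6 - 1*0))) = 4511 + 2*(-3*(6 + 0)*(1 + (6 + 0)))*(-22 - 3*(6 + 0)*(1 + (6 + 0))) = 4511 + 2*(-18*(1 + 6))*(-22 - 18*(1 + 6)) = 4511 + 2*(-18*7)*(-22 - 18*7) = 4511 + 2*(-3*42)*(-22 - 3*42) = 4511 + 2*(-126)*(-22 - 126) = 4511 + 2*(-126)*(-148) = 4511 + 37296 = 41807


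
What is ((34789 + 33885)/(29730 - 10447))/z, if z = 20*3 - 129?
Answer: -68674/1330527 ≈ -0.051614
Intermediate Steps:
z = -69 (z = 60 - 129 = -69)
((34789 + 33885)/(29730 - 10447))/z = ((34789 + 33885)/(29730 - 10447))/(-69) = (68674/19283)*(-1/69) = -68674/1330527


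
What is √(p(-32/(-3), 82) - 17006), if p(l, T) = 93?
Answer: I*√16913 ≈ 130.05*I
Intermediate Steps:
√(p(-32/(-3), 82) - 17006) = √(93 - 17006) = √(-16913) = I*√16913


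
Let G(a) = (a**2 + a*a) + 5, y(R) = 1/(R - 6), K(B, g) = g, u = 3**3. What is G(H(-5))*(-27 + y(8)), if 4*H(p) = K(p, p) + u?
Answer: -6943/4 ≈ -1735.8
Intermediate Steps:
u = 27
y(R) = 1/(-6 + R)
H(p) = 27/4 + p/4 (H(p) = (p + 27)/4 = (27 + p)/4 = 27/4 + p/4)
G(a) = 5 + 2*a**2 (G(a) = (a**2 + a**2) + 5 = 2*a**2 + 5 = 5 + 2*a**2)
G(H(-5))*(-27 + y(8)) = (5 + 2*(27/4 + (1/4)*(-5))**2)*(-27 + 1/(-6 + 8)) = (5 + 2*(27/4 - 5/4)**2)*(-27 + 1/2) = (5 + 2*(11/2)**2)*(-27 + 1/2) = (5 + 2*(121/4))*(-53/2) = (5 + 121/2)*(-53/2) = (131/2)*(-53/2) = -6943/4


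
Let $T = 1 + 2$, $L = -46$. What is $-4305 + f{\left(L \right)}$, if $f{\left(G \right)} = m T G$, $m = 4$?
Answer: $-4857$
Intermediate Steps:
$T = 3$
$f{\left(G \right)} = 12 G$ ($f{\left(G \right)} = 4 \cdot 3 G = 12 G$)
$-4305 + f{\left(L \right)} = -4305 + 12 \left(-46\right) = -4305 - 552 = -4857$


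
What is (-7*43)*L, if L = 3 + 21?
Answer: -7224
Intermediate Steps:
L = 24
(-7*43)*L = -7*43*24 = -301*24 = -7224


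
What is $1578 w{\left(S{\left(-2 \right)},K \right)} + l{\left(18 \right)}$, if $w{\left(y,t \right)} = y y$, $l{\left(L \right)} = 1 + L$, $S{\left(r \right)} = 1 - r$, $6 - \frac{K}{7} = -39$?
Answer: $14221$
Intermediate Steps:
$K = 315$ ($K = 42 - -273 = 42 + 273 = 315$)
$w{\left(y,t \right)} = y^{2}$
$1578 w{\left(S{\left(-2 \right)},K \right)} + l{\left(18 \right)} = 1578 \left(1 - -2\right)^{2} + \left(1 + 18\right) = 1578 \left(1 + 2\right)^{2} + 19 = 1578 \cdot 3^{2} + 19 = 1578 \cdot 9 + 19 = 14202 + 19 = 14221$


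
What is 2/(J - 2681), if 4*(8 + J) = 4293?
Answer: -8/6463 ≈ -0.0012378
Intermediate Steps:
J = 4261/4 (J = -8 + (¼)*4293 = -8 + 4293/4 = 4261/4 ≈ 1065.3)
2/(J - 2681) = 2/(4261/4 - 2681) = 2/(-6463/4) = -4/6463*2 = -8/6463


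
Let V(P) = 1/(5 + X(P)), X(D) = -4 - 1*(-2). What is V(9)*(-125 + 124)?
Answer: -⅓ ≈ -0.33333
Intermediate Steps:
X(D) = -2 (X(D) = -4 + 2 = -2)
V(P) = ⅓ (V(P) = 1/(5 - 2) = 1/3 = ⅓)
V(9)*(-125 + 124) = (-125 + 124)/3 = (⅓)*(-1) = -⅓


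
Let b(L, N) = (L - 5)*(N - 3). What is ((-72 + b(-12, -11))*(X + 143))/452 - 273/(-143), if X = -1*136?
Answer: 11137/2486 ≈ 4.4799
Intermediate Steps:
b(L, N) = (-5 + L)*(-3 + N)
X = -136
((-72 + b(-12, -11))*(X + 143))/452 - 273/(-143) = ((-72 + (15 - 5*(-11) - 3*(-12) - 12*(-11)))*(-136 + 143))/452 - 273/(-143) = ((-72 + (15 + 55 + 36 + 132))*7)*(1/452) - 273*(-1/143) = ((-72 + 238)*7)*(1/452) + 21/11 = (166*7)*(1/452) + 21/11 = 1162*(1/452) + 21/11 = 581/226 + 21/11 = 11137/2486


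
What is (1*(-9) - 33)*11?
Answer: -462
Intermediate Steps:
(1*(-9) - 33)*11 = (-9 - 33)*11 = -42*11 = -462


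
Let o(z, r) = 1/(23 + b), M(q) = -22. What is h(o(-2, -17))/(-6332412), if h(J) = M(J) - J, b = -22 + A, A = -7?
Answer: 131/37994472 ≈ 3.4479e-6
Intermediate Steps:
b = -29 (b = -22 - 7 = -29)
o(z, r) = -⅙ (o(z, r) = 1/(23 - 29) = 1/(-6) = -⅙)
h(J) = -22 - J
h(o(-2, -17))/(-6332412) = (-22 - 1*(-⅙))/(-6332412) = (-22 + ⅙)*(-1/6332412) = -131/6*(-1/6332412) = 131/37994472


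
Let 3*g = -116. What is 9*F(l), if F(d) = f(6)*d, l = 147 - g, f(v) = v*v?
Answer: 60156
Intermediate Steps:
g = -116/3 (g = (⅓)*(-116) = -116/3 ≈ -38.667)
f(v) = v²
l = 557/3 (l = 147 - 1*(-116/3) = 147 + 116/3 = 557/3 ≈ 185.67)
F(d) = 36*d (F(d) = 6²*d = 36*d)
9*F(l) = 9*(36*(557/3)) = 9*6684 = 60156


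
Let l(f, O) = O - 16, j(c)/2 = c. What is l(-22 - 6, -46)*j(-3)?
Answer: 372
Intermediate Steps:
j(c) = 2*c
l(f, O) = -16 + O
l(-22 - 6, -46)*j(-3) = (-16 - 46)*(2*(-3)) = -62*(-6) = 372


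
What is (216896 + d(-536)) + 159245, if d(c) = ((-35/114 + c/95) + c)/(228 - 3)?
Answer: 48239774339/128250 ≈ 3.7614e+5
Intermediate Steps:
d(c) = -7/5130 + 32*c/7125 (d(c) = ((-35*1/114 + c*(1/95)) + c)/225 = ((-35/114 + c/95) + c)*(1/225) = (-35/114 + 96*c/95)*(1/225) = -7/5130 + 32*c/7125)
(216896 + d(-536)) + 159245 = (216896 + (-7/5130 + (32/7125)*(-536))) + 159245 = (216896 + (-7/5130 - 17152/7125)) + 159245 = (216896 - 308911/128250) + 159245 = 27816603089/128250 + 159245 = 48239774339/128250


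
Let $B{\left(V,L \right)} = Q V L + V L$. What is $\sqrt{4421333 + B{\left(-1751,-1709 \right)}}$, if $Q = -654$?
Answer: $3 i \sqrt{216628266} \approx 44155.0 i$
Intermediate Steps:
$B{\left(V,L \right)} = - 653 L V$ ($B{\left(V,L \right)} = - 654 V L + V L = - 654 L V + L V = - 653 L V$)
$\sqrt{4421333 + B{\left(-1751,-1709 \right)}} = \sqrt{4421333 - \left(-1115977\right) \left(-1751\right)} = \sqrt{4421333 - 1954075727} = \sqrt{-1949654394} = 3 i \sqrt{216628266}$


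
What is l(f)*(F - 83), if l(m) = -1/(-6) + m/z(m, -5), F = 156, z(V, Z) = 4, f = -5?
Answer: -949/12 ≈ -79.083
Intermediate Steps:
l(m) = ⅙ + m/4 (l(m) = -1/(-6) + m/4 = -1*(-⅙) + m*(¼) = ⅙ + m/4)
l(f)*(F - 83) = (⅙ + (¼)*(-5))*(156 - 83) = (⅙ - 5/4)*73 = -13/12*73 = -949/12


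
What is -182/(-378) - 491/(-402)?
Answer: 6161/3618 ≈ 1.7029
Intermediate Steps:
-182/(-378) - 491/(-402) = -182*(-1/378) - 491*(-1/402) = 13/27 + 491/402 = 6161/3618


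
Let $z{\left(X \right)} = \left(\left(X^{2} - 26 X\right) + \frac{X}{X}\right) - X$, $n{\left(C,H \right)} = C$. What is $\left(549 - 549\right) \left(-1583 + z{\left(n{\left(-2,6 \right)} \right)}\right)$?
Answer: $0$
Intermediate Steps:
$z{\left(X \right)} = 1 + X^{2} - 27 X$ ($z{\left(X \right)} = \left(\left(X^{2} - 26 X\right) + 1\right) - X = \left(1 + X^{2} - 26 X\right) - X = 1 + X^{2} - 27 X$)
$\left(549 - 549\right) \left(-1583 + z{\left(n{\left(-2,6 \right)} \right)}\right) = \left(549 - 549\right) \left(-1583 + \left(1 + \left(-2\right)^{2} - -54\right)\right) = 0 \left(-1583 + \left(1 + 4 + 54\right)\right) = 0 \left(-1583 + 59\right) = 0 \left(-1524\right) = 0$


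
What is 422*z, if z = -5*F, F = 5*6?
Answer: -63300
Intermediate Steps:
F = 30
z = -150 (z = -5*30 = -150)
422*z = 422*(-150) = -63300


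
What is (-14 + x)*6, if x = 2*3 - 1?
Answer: -54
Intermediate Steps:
x = 5 (x = 6 - 1 = 5)
(-14 + x)*6 = (-14 + 5)*6 = -9*6 = -54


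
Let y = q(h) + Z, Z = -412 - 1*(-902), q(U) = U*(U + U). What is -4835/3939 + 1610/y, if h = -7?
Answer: 83305/55146 ≈ 1.5106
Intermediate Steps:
q(U) = 2*U² (q(U) = U*(2*U) = 2*U²)
Z = 490 (Z = -412 + 902 = 490)
y = 588 (y = 2*(-7)² + 490 = 2*49 + 490 = 98 + 490 = 588)
-4835/3939 + 1610/y = -4835/3939 + 1610/588 = -4835*1/3939 + 1610*(1/588) = -4835/3939 + 115/42 = 83305/55146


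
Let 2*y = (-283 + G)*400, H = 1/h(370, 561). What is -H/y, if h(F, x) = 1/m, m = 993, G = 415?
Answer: -331/8800 ≈ -0.037614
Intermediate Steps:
h(F, x) = 1/993
H = 993 (H = 1/(1/993) = 993)
y = 26400 (y = ((-283 + 415)*400)/2 = (132*400)/2 = (1/2)*52800 = 26400)
-H/y = -993/26400 = -1*331/8800 = -331/8800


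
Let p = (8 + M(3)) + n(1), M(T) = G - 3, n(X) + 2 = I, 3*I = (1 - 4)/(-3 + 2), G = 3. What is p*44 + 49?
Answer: 357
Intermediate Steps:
I = 1 (I = ((1 - 4)/(-3 + 2))/3 = (-3/(-1))/3 = (-3*(-1))/3 = (⅓)*3 = 1)
n(X) = -1 (n(X) = -2 + 1 = -1)
M(T) = 0 (M(T) = 3 - 3 = 0)
p = 7 (p = (8 + 0) - 1 = 8 - 1 = 7)
p*44 + 49 = 7*44 + 49 = 308 + 49 = 357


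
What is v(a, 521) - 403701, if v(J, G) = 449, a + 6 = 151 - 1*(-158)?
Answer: -403252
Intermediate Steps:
a = 303 (a = -6 + (151 - 1*(-158)) = -6 + (151 + 158) = -6 + 309 = 303)
v(a, 521) - 403701 = 449 - 403701 = -403252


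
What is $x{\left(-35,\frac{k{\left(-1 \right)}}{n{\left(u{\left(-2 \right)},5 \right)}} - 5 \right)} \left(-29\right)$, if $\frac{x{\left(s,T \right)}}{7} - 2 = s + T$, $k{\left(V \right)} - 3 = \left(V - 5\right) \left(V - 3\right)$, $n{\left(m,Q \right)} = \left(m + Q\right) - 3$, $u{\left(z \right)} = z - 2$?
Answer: $\frac{20909}{2} \approx 10455.0$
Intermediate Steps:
$u{\left(z \right)} = -2 + z$
$n{\left(m,Q \right)} = -3 + Q + m$ ($n{\left(m,Q \right)} = \left(Q + m\right) - 3 = -3 + Q + m$)
$k{\left(V \right)} = 3 + \left(-5 + V\right) \left(-3 + V\right)$ ($k{\left(V \right)} = 3 + \left(V - 5\right) \left(V - 3\right) = 3 + \left(-5 + V\right) \left(-3 + V\right)$)
$x{\left(s,T \right)} = 14 + 7 T + 7 s$ ($x{\left(s,T \right)} = 14 + 7 \left(s + T\right) = 14 + 7 \left(T + s\right) = 14 + \left(7 T + 7 s\right) = 14 + 7 T + 7 s$)
$x{\left(-35,\frac{k{\left(-1 \right)}}{n{\left(u{\left(-2 \right)},5 \right)}} - 5 \right)} \left(-29\right) = \left(14 + 7 \left(\frac{18 + \left(-1\right)^{2} - -8}{-3 + 5 - 4} - 5\right) + 7 \left(-35\right)\right) \left(-29\right) = \left(14 + 7 \left(\frac{18 + 1 + 8}{-3 + 5 - 4} - 5\right) - 245\right) \left(-29\right) = \left(14 + 7 \left(\frac{27}{-2} - 5\right) - 245\right) \left(-29\right) = \left(14 + 7 \left(27 \left(- \frac{1}{2}\right) - 5\right) - 245\right) \left(-29\right) = \left(14 + 7 \left(- \frac{27}{2} - 5\right) - 245\right) \left(-29\right) = \left(14 + 7 \left(- \frac{37}{2}\right) - 245\right) \left(-29\right) = \left(14 - \frac{259}{2} - 245\right) \left(-29\right) = \left(- \frac{721}{2}\right) \left(-29\right) = \frac{20909}{2}$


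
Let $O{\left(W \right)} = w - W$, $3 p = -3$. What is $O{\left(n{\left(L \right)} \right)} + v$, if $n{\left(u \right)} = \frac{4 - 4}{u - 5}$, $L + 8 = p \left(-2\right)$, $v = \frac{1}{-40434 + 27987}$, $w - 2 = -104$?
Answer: $- \frac{1269595}{12447} \approx -102.0$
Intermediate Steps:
$w = -102$ ($w = 2 - 104 = -102$)
$v = - \frac{1}{12447}$ ($v = \frac{1}{-12447} = - \frac{1}{12447} \approx -8.0341 \cdot 10^{-5}$)
$p = -1$ ($p = \frac{1}{3} \left(-3\right) = -1$)
$L = -6$ ($L = -8 - -2 = -8 + 2 = -6$)
$n{\left(u \right)} = 0$ ($n{\left(u \right)} = \frac{0}{-5 + u} = 0$)
$O{\left(W \right)} = -102 - W$
$O{\left(n{\left(L \right)} \right)} + v = \left(-102 - 0\right) - \frac{1}{12447} = \left(-102 + 0\right) - \frac{1}{12447} = -102 - \frac{1}{12447} = - \frac{1269595}{12447}$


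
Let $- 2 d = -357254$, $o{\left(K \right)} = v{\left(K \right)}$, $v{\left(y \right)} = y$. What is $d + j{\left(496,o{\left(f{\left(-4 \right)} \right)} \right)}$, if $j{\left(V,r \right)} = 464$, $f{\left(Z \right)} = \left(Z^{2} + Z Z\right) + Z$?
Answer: $179091$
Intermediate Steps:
$f{\left(Z \right)} = Z + 2 Z^{2}$ ($f{\left(Z \right)} = \left(Z^{2} + Z^{2}\right) + Z = 2 Z^{2} + Z = Z + 2 Z^{2}$)
$o{\left(K \right)} = K$
$d = 178627$ ($d = \left(- \frac{1}{2}\right) \left(-357254\right) = 178627$)
$d + j{\left(496,o{\left(f{\left(-4 \right)} \right)} \right)} = 178627 + 464 = 179091$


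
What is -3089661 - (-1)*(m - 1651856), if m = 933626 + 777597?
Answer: -3030294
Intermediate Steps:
m = 1711223
-3089661 - (-1)*(m - 1651856) = -3089661 - (-1)*(1711223 - 1651856) = -3089661 - (-1)*59367 = -3089661 - 1*(-59367) = -3089661 + 59367 = -3030294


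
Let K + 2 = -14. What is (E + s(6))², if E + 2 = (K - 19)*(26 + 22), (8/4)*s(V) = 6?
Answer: 2819041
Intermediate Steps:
K = -16 (K = -2 - 14 = -16)
s(V) = 3 (s(V) = (½)*6 = 3)
E = -1682 (E = -2 + (-16 - 19)*(26 + 22) = -2 - 35*48 = -2 - 1680 = -1682)
(E + s(6))² = (-1682 + 3)² = (-1679)² = 2819041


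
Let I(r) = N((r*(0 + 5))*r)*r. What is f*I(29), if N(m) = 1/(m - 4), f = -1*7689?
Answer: -222981/4201 ≈ -53.078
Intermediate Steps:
f = -7689
N(m) = 1/(-4 + m)
I(r) = r/(-4 + 5*r²) (I(r) = r/(-4 + (r*(0 + 5))*r) = r/(-4 + (r*5)*r) = r/(-4 + (5*r)*r) = r/(-4 + 5*r²))
f*I(29) = -222981/(-4 + 5*29²) = -222981/(-4 + 5*841) = -222981/(-4 + 4205) = -222981/4201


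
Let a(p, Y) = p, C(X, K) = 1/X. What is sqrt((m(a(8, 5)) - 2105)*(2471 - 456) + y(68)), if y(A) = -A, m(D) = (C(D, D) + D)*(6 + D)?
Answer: I*sqrt(16049747)/2 ≈ 2003.1*I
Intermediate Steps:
C(X, K) = 1/X
m(D) = (6 + D)*(D + 1/D) (m(D) = (1/D + D)*(6 + D) = (D + 1/D)*(6 + D) = (6 + D)*(D + 1/D))
sqrt((m(a(8, 5)) - 2105)*(2471 - 456) + y(68)) = sqrt(((1 + 8**2 + 6*8 + 6/8) - 2105)*(2471 - 456) - 1*68) = sqrt(((1 + 64 + 48 + 6*(1/8)) - 2105)*2015 - 68) = sqrt(((1 + 64 + 48 + 3/4) - 2105)*2015 - 68) = sqrt((455/4 - 2105)*2015 - 68) = sqrt(-7965/4*2015 - 68) = sqrt(-16049475/4 - 68) = sqrt(-16049747/4) = I*sqrt(16049747)/2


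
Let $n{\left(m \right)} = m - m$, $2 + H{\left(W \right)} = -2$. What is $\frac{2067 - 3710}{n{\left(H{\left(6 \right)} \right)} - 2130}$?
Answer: $\frac{1643}{2130} \approx 0.77136$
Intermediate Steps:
$H{\left(W \right)} = -4$ ($H{\left(W \right)} = -2 - 2 = -4$)
$n{\left(m \right)} = 0$
$\frac{2067 - 3710}{n{\left(H{\left(6 \right)} \right)} - 2130} = \frac{2067 - 3710}{0 - 2130} = - \frac{1643}{-2130} = \left(-1643\right) \left(- \frac{1}{2130}\right) = \frac{1643}{2130}$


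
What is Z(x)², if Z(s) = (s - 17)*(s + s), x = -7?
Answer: 112896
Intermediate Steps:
Z(s) = 2*s*(-17 + s) (Z(s) = (-17 + s)*(2*s) = 2*s*(-17 + s))
Z(x)² = (2*(-7)*(-17 - 7))² = (2*(-7)*(-24))² = 336² = 112896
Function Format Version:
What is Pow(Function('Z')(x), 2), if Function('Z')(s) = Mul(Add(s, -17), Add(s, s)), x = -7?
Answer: 112896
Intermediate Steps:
Function('Z')(s) = Mul(2, s, Add(-17, s)) (Function('Z')(s) = Mul(Add(-17, s), Mul(2, s)) = Mul(2, s, Add(-17, s)))
Pow(Function('Z')(x), 2) = Pow(Mul(2, -7, Add(-17, -7)), 2) = Pow(Mul(2, -7, -24), 2) = Pow(336, 2) = 112896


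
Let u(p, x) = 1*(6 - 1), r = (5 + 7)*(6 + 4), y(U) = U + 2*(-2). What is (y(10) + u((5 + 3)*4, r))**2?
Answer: 121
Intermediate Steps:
y(U) = -4 + U (y(U) = U - 4 = -4 + U)
r = 120 (r = 12*10 = 120)
u(p, x) = 5 (u(p, x) = 1*5 = 5)
(y(10) + u((5 + 3)*4, r))**2 = ((-4 + 10) + 5)**2 = (6 + 5)**2 = 11**2 = 121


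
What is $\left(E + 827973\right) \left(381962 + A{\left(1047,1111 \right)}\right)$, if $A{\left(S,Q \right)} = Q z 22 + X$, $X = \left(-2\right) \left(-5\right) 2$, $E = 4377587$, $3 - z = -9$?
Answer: $3515241790160$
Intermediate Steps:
$z = 12$ ($z = 3 - -9 = 3 + 9 = 12$)
$X = 20$ ($X = 10 \cdot 2 = 20$)
$A{\left(S,Q \right)} = 20 + 264 Q$ ($A{\left(S,Q \right)} = Q 12 \cdot 22 + 20 = 12 Q 22 + 20 = 264 Q + 20 = 20 + 264 Q$)
$\left(E + 827973\right) \left(381962 + A{\left(1047,1111 \right)}\right) = \left(4377587 + 827973\right) \left(381962 + \left(20 + 264 \cdot 1111\right)\right) = 5205560 \left(381962 + \left(20 + 293304\right)\right) = 5205560 \left(381962 + 293324\right) = 5205560 \cdot 675286 = 3515241790160$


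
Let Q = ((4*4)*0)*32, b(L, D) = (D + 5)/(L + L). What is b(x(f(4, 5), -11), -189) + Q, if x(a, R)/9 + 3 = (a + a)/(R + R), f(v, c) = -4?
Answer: 1012/261 ≈ 3.8774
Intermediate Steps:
x(a, R) = -27 + 9*a/R (x(a, R) = -27 + 9*((a + a)/(R + R)) = -27 + 9*((2*a)/((2*R))) = -27 + 9*((2*a)*(1/(2*R))) = -27 + 9*(a/R) = -27 + 9*a/R)
b(L, D) = (5 + D)/(2*L) (b(L, D) = (5 + D)/((2*L)) = (5 + D)*(1/(2*L)) = (5 + D)/(2*L))
Q = 0 (Q = (16*0)*32 = 0*32 = 0)
b(x(f(4, 5), -11), -189) + Q = (5 - 189)/(2*(-27 + 9*(-4)/(-11))) + 0 = (½)*(-184)/(-27 + 9*(-4)*(-1/11)) + 0 = (½)*(-184)/(-27 + 36/11) + 0 = (½)*(-184)/(-261/11) + 0 = (½)*(-11/261)*(-184) + 0 = 1012/261 + 0 = 1012/261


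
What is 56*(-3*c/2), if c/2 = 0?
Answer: 0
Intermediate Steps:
c = 0 (c = 2*0 = 0)
56*(-3*c/2) = 56*(-0/2) = 56*(-3*0) = 56*0 = 0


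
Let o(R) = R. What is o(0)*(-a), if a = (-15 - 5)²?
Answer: 0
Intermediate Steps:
a = 400 (a = (-20)² = 400)
o(0)*(-a) = 0*(-1*400) = 0*(-400) = 0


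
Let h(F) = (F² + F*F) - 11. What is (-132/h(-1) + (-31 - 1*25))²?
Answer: 15376/9 ≈ 1708.4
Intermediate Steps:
h(F) = -11 + 2*F² (h(F) = (F² + F²) - 11 = 2*F² - 11 = -11 + 2*F²)
(-132/h(-1) + (-31 - 1*25))² = (-132/(-11 + 2*(-1)²) + (-31 - 1*25))² = (-132/(-11 + 2*1) + (-31 - 25))² = (-132/(-11 + 2) - 56)² = (-132/(-9) - 56)² = (-132*(-⅑) - 56)² = (44/3 - 56)² = (-124/3)² = 15376/9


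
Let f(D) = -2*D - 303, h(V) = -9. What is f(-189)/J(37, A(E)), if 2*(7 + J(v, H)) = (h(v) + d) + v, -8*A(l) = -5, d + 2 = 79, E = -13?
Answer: 150/91 ≈ 1.6484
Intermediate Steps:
d = 77 (d = -2 + 79 = 77)
A(l) = 5/8 (A(l) = -⅛*(-5) = 5/8)
J(v, H) = 27 + v/2 (J(v, H) = -7 + ((-9 + 77) + v)/2 = -7 + (68 + v)/2 = -7 + (34 + v/2) = 27 + v/2)
f(D) = -303 - 2*D
f(-189)/J(37, A(E)) = (-303 - 2*(-189))/(27 + (½)*37) = (-303 + 378)/(27 + 37/2) = 75/(91/2) = 75*(2/91) = 150/91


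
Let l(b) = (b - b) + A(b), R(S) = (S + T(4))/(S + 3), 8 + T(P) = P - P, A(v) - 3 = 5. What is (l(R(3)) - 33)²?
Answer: 625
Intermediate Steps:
A(v) = 8 (A(v) = 3 + 5 = 8)
T(P) = -8 (T(P) = -8 + (P - P) = -8 + 0 = -8)
R(S) = (-8 + S)/(3 + S) (R(S) = (S - 8)/(S + 3) = (-8 + S)/(3 + S))
l(b) = 8 (l(b) = (b - b) + 8 = 0 + 8 = 8)
(l(R(3)) - 33)² = (8 - 33)² = (-25)² = 625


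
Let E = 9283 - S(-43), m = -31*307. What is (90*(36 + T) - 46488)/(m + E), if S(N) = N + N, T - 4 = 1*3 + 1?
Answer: 10632/37 ≈ 287.35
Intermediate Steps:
T = 8 (T = 4 + (1*3 + 1) = 4 + (3 + 1) = 4 + 4 = 8)
S(N) = 2*N
m = -9517
E = 9369 (E = 9283 - 2*(-43) = 9283 - 1*(-86) = 9283 + 86 = 9369)
(90*(36 + T) - 46488)/(m + E) = (90*(36 + 8) - 46488)/(-9517 + 9369) = (90*44 - 46488)/(-148) = (3960 - 46488)*(-1/148) = -42528*(-1/148) = 10632/37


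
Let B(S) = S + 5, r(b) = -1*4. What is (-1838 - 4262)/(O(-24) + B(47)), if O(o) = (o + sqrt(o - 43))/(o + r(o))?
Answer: -252784000/2190467 - 170800*I*sqrt(67)/2190467 ≈ -115.4 - 0.63825*I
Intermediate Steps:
r(b) = -4
B(S) = 5 + S
O(o) = (o + sqrt(-43 + o))/(-4 + o) (O(o) = (o + sqrt(o - 43))/(o - 4) = (o + sqrt(-43 + o))/(-4 + o))
(-1838 - 4262)/(O(-24) + B(47)) = (-1838 - 4262)/((-24 + sqrt(-43 - 24))/(-4 - 24) + (5 + 47)) = -6100/((-24 + sqrt(-67))/(-28) + 52) = -6100/(-(-24 + I*sqrt(67))/28 + 52) = -6100/((6/7 - I*sqrt(67)/28) + 52) = -6100/(370/7 - I*sqrt(67)/28)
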